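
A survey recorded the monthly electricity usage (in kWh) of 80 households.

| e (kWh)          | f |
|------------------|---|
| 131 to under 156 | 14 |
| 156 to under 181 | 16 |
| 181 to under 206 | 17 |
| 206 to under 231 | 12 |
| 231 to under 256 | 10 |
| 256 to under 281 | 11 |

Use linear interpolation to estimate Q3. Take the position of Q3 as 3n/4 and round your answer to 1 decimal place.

Cumulative frequencies: 14, 30, 47, 59, 69, 80
n = 80; position = 3n/4 = 60.
This falls in the class 231 to under 256: L = 231, F = 59, f = 10, h = 25.
Upper quartile ≈ 231 + ((60 − 59) / 10) × 25 = 233.5000

233.5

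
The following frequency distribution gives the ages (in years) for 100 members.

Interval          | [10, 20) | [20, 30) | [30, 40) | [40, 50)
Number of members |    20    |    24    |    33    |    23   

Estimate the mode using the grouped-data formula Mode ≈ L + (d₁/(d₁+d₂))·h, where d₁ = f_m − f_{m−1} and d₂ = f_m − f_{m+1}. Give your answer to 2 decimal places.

34.74

Modal class: [30, 40) (highest frequency 33).
d₁ = 33 − 24 = 9, d₂ = 33 − 23 = 10
Mode ≈ 30 + (9/(9+10)) × 10 = 30 + 4.7368 = 34.7368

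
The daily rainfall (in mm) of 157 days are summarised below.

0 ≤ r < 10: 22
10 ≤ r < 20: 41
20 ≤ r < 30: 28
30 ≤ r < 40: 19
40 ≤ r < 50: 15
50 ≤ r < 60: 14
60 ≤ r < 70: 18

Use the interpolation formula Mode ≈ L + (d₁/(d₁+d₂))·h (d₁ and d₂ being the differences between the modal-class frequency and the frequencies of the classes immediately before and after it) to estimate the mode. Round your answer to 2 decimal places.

15.94

Modal class: 10 ≤ r < 20 (highest frequency 41).
d₁ = 41 − 22 = 19, d₂ = 41 − 28 = 13
Mode ≈ 10 + (19/(19+13)) × 10 = 10 + 5.9375 = 15.9375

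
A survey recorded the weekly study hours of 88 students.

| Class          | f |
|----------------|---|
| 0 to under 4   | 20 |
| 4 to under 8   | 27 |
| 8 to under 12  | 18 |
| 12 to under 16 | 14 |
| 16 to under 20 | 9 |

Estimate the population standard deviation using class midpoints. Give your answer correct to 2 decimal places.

Midpoints: 2, 6, 10, 14, 18
n = 88, Σfm = 740, mean = 8.4091
Σfm² = 8512
Σf(m − x̄)² = Σfm² − (Σfm)²/n = 8512 − 740²/88 = 2289.2727
Population variance = 2289.2727 / 88 = 26.0145
Standard deviation = √26.0145 = 5.1004

5.10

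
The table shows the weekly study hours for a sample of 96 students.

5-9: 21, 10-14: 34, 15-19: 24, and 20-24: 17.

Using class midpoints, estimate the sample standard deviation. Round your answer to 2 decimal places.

5.10

Midpoints: 7, 12, 17, 22
n = 96, Σfm = 1337, mean = 13.9271
Σfm² = 21089
Σf(m − x̄)² = Σfm² − (Σfm)²/n = 21089 − 1337²/96 = 2468.4896
Sample variance = 2468.4896 / 95 = 25.9841
Standard deviation = √25.9841 = 5.0975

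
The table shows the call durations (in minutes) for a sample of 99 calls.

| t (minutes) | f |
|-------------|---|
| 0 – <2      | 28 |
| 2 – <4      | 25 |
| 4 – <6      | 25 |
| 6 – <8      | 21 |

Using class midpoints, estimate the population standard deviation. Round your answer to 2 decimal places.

Midpoints: 1, 3, 5, 7
n = 99, Σfm = 375, mean = 3.7879
Σfm² = 1907
Σf(m − x̄)² = Σfm² − (Σfm)²/n = 1907 − 375²/99 = 486.5455
Population variance = 486.5455 / 99 = 4.9146
Standard deviation = √4.9146 = 2.2169

2.22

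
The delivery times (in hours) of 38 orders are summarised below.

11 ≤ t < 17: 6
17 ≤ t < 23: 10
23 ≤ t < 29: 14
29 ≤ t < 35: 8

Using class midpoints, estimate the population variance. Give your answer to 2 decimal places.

Midpoints: 14, 20, 26, 32
n = 38, Σfm = 904, mean = 23.7895
Σfm² = 22832
Σf(m − x̄)² = Σfm² − (Σfm)²/n = 22832 − 904²/38 = 1326.3158
Population variance = 1326.3158 / 38 = 34.9030

34.90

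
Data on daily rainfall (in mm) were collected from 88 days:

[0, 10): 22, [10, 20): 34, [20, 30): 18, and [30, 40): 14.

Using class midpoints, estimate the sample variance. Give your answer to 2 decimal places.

102.82

Midpoints: 5, 15, 25, 35
n = 88, Σfm = 1560, mean = 17.7273
Σfm² = 36600
Σf(m − x̄)² = Σfm² − (Σfm)²/n = 36600 − 1560²/88 = 8945.4545
Sample variance = 8945.4545 / 87 = 102.8213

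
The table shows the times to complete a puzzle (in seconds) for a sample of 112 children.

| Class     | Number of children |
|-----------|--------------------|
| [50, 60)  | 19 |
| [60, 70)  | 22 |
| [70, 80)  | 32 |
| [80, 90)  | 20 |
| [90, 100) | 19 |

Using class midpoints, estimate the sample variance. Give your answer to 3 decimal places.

174.743

Midpoints: 55, 65, 75, 85, 95
n = 112, Σfm = 8380, mean = 74.8214
Σfm² = 646400
Σf(m − x̄)² = Σfm² − (Σfm)²/n = 646400 − 8380²/112 = 19396.4286
Sample variance = 19396.4286 / 111 = 174.7426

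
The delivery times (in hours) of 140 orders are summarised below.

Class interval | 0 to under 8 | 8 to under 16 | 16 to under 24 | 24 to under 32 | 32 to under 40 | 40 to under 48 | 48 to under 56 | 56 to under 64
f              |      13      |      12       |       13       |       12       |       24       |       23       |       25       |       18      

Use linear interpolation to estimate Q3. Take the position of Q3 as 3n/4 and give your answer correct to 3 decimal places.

Cumulative frequencies: 13, 25, 38, 50, 74, 97, 122, 140
n = 140; position = 3n/4 = 105.
This falls in the class 48 to under 56: L = 48, F = 97, f = 25, h = 8.
Upper quartile ≈ 48 + ((105 − 97) / 25) × 8 = 50.5600

50.560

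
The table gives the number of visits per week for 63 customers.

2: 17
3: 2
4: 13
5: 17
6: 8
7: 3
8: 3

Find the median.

4

Cumulative frequencies: 17, 19, 32, 49, 57, 60, 63
n = 63, so the median is the value in position (n+1)/2 = 32.
Position 32 falls at value 4.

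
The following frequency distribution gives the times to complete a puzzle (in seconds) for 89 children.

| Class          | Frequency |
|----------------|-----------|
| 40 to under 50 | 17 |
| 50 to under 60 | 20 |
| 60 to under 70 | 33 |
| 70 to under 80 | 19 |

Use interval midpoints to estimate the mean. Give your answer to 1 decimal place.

61.1

Midpoints: 45, 55, 65, 75
Σfm = 17×45 + 20×55 + 33×65 + 19×75 = 5435
n = Σf = 89
Mean = 5435 / 89 = 61.0674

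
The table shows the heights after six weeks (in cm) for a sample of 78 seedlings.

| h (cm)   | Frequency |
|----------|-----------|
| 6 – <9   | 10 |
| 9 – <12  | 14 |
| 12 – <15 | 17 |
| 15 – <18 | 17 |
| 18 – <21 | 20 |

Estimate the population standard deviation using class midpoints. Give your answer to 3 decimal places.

Midpoints: 7.5, 10.5, 13.5, 16.5, 19.5
n = 78, Σfm = 1122, mean = 14.3846
Σfm² = 17437.5
Σf(m − x̄)² = Σfm² − (Σfm)²/n = 17437.5 − 1122²/78 = 1297.9615
Population variance = 1297.9615 / 78 = 16.6405
Standard deviation = √16.6405 = 4.0793

4.079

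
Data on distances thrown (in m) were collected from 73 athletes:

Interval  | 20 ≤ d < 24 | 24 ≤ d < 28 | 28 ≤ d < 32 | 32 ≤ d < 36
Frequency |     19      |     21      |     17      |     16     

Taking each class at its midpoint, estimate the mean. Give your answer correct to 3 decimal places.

27.644

Midpoints: 22, 26, 30, 34
Σfm = 19×22 + 21×26 + 17×30 + 16×34 = 2018
n = Σf = 73
Mean = 2018 / 73 = 27.6438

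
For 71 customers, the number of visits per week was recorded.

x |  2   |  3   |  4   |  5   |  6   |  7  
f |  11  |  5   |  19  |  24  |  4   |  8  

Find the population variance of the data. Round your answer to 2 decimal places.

2.10

Values: 2, 3, 4, 5, 6, 7
n = 71, Σfx = 313, mean = 4.4085
Σfx² = 1529
Σf(x − x̄)² = Σfx² − (Σfx)²/n = 1529 − 313²/71 = 149.1549
Population variance = 149.1549 / 71 = 2.1008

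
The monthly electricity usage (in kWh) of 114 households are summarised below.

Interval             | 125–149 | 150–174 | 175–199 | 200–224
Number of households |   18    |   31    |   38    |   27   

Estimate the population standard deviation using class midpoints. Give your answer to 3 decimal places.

Midpoints: 137, 162, 187, 212
n = 114, Σfm = 20318, mean = 178.2281
Σfm² = 3693716
Σf(m − x̄)² = Σfm² − (Σfm)²/n = 3693716 − 20318²/114 = 72478.0702
Population variance = 72478.0702 / 114 = 635.7725
Standard deviation = √635.7725 = 25.2145

25.215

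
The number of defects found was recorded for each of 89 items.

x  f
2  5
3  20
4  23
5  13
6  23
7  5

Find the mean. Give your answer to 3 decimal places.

4.494

Values: 2, 3, 4, 5, 6, 7
Σfx = 5×2 + 20×3 + 23×4 + 13×5 + 23×6 + 5×7 = 400
n = Σf = 89
Mean = 400 / 89 = 4.4944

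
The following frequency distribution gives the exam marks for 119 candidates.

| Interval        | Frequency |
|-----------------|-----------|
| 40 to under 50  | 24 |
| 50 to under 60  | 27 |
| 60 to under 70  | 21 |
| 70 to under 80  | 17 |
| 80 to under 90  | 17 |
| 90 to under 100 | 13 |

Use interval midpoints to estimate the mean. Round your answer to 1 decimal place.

66.3

Midpoints: 45, 55, 65, 75, 85, 95
Σfm = 24×45 + 27×55 + 21×65 + 17×75 + 17×85 + 13×95 = 7885
n = Σf = 119
Mean = 7885 / 119 = 66.2605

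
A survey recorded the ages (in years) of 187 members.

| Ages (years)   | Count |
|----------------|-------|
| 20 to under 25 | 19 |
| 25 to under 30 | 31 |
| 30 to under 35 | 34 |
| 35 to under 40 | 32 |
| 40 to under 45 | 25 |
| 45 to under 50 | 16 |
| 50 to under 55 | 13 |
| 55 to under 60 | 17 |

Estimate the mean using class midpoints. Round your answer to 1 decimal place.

37.8

Midpoints: 22.5, 27.5, 32.5, 37.5, 42.5, 47.5, 52.5, 57.5
Σfm = 19×22.5 + 31×27.5 + 34×32.5 + 32×37.5 + 25×42.5 + 16×47.5 + 13×52.5 + 17×57.5 = 7067.5
n = Σf = 187
Mean = 7067.5 / 187 = 37.7941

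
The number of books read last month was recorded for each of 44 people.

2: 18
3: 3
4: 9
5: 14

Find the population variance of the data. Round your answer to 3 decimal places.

1.700

Values: 2, 3, 4, 5
n = 44, Σfx = 151, mean = 3.4318
Σfx² = 593
Σf(x − x̄)² = Σfx² − (Σfx)²/n = 593 − 151²/44 = 74.7955
Population variance = 74.7955 / 44 = 1.6999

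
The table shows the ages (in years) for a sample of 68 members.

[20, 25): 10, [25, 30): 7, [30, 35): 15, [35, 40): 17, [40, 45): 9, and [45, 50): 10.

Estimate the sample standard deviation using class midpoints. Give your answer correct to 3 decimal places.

Midpoints: 22.5, 27.5, 32.5, 37.5, 42.5, 47.5
n = 68, Σfm = 2400, mean = 35.2941
Σfm² = 88925
Σf(m − x̄)² = Σfm² − (Σfm)²/n = 88925 − 2400²/68 = 4219.1176
Sample variance = 4219.1176 / 67 = 62.9719
Standard deviation = √62.9719 = 7.9355

7.935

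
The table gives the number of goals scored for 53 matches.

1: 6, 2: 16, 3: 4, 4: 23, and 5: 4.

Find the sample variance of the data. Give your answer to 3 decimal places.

1.516

Values: 1, 2, 3, 4, 5
n = 53, Σfx = 162, mean = 3.0566
Σfx² = 574
Σf(x − x̄)² = Σfx² − (Σfx)²/n = 574 − 162²/53 = 78.8302
Sample variance = 78.8302 / 52 = 1.5160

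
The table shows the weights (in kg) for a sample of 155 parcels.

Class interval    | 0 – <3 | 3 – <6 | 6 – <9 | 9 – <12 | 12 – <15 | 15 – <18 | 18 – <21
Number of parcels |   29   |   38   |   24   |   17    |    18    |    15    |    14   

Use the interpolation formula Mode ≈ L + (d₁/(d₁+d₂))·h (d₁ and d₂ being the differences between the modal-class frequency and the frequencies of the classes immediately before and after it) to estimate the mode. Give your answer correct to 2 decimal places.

4.17

Modal class: 3 – <6 (highest frequency 38).
d₁ = 38 − 29 = 9, d₂ = 38 − 24 = 14
Mode ≈ 3 + (9/(9+14)) × 3 = 3 + 1.1739 = 4.1739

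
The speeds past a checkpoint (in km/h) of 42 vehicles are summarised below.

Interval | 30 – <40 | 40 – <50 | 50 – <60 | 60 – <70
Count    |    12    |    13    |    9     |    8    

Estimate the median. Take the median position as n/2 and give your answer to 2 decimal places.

Cumulative frequencies: 12, 25, 34, 42
n = 42; position = n/2 = 21.
This falls in the class 40 – <50: L = 40, F = 12, f = 13, h = 10.
Median ≈ 40 + ((21 − 12) / 13) × 10 = 46.9231

46.92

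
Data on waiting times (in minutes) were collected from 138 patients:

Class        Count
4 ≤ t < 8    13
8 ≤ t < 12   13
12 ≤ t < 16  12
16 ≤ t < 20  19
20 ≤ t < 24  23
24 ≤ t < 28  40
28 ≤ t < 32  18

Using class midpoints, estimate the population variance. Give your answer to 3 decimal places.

Midpoints: 6, 10, 14, 18, 22, 26, 30
n = 138, Σfm = 2804, mean = 20.3188
Σfm² = 64648
Σf(m − x̄)² = Σfm² − (Σfm)²/n = 64648 − 2804²/138 = 7673.9710
Population variance = 7673.9710 / 138 = 55.6085

55.608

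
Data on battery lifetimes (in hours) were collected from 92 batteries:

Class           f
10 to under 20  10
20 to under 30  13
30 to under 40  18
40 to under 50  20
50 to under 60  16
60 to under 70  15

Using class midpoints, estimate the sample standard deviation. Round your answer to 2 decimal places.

Midpoints: 15, 25, 35, 45, 55, 65
n = 92, Σfm = 3860, mean = 41.9565
Σfm² = 184700
Σf(m − x̄)² = Σfm² − (Σfm)²/n = 184700 − 3860²/92 = 22747.8261
Sample variance = 22747.8261 / 91 = 249.9761
Standard deviation = √249.9761 = 15.8106

15.81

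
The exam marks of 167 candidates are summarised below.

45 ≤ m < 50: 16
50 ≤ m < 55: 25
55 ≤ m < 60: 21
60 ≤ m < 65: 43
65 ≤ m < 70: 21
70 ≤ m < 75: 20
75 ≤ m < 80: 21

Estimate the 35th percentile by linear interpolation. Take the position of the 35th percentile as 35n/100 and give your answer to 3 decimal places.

59.155

Cumulative frequencies: 16, 41, 62, 105, 126, 146, 167
n = 167; position = 35n/100 = 58.45.
This falls in the class 55 ≤ m < 60: L = 55, F = 41, f = 21, h = 5.
35th percentile ≈ 55 + ((58.45 − 41) / 21) × 5 = 59.1548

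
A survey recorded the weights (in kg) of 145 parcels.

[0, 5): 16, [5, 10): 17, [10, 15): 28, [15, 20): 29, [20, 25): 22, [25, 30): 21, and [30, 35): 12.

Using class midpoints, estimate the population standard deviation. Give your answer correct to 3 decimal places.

Midpoints: 2.5, 7.5, 12.5, 17.5, 22.5, 27.5, 32.5
n = 145, Σfm = 2487.5, mean = 17.1552
Σfm² = 54006.25
Σf(m − x̄)² = Σfm² − (Σfm)²/n = 54006.25 − 2487.5²/145 = 11332.7586
Population variance = 11332.7586 / 145 = 78.1570
Standard deviation = √78.1570 = 8.8406

8.841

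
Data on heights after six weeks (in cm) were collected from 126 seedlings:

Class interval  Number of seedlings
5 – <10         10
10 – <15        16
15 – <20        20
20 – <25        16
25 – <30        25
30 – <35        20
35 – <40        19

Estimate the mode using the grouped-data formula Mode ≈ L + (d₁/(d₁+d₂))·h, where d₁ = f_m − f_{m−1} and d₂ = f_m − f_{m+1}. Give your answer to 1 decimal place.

28.2

Modal class: 25 – <30 (highest frequency 25).
d₁ = 25 − 16 = 9, d₂ = 25 − 20 = 5
Mode ≈ 25 + (9/(9+5)) × 5 = 25 + 3.2143 = 28.2143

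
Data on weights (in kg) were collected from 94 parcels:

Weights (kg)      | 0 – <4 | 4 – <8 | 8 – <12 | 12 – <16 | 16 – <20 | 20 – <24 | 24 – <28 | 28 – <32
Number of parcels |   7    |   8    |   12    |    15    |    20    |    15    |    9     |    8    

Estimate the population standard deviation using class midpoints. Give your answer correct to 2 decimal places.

Midpoints: 2, 6, 10, 14, 18, 22, 26, 30
n = 94, Σfm = 1556, mean = 16.5532
Σfm² = 31480
Σf(m − x̄)² = Σfm² − (Σfm)²/n = 31480 − 1556²/94 = 5723.2340
Population variance = 5723.2340 / 94 = 60.8855
Standard deviation = √60.8855 = 7.8029

7.80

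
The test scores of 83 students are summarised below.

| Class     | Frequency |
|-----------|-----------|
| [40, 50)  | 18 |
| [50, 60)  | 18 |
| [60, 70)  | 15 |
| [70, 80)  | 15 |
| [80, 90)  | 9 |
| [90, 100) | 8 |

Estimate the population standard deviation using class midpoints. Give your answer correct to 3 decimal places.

16.015

Midpoints: 45, 55, 65, 75, 85, 95
n = 83, Σfm = 5425, mean = 65.3614
Σfm² = 375875
Σf(m − x̄)² = Σfm² − (Σfm)²/n = 375875 − 5425²/83 = 21289.1566
Population variance = 21289.1566 / 83 = 256.4959
Standard deviation = √256.4959 = 16.0155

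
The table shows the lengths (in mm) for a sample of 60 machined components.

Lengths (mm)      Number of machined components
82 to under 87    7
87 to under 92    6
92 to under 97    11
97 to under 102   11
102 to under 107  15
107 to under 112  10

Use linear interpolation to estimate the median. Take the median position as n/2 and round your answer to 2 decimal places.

99.73

Cumulative frequencies: 7, 13, 24, 35, 50, 60
n = 60; position = n/2 = 30.
This falls in the class 97 to under 102: L = 97, F = 24, f = 11, h = 5.
Median ≈ 97 + ((30 − 24) / 11) × 5 = 99.7273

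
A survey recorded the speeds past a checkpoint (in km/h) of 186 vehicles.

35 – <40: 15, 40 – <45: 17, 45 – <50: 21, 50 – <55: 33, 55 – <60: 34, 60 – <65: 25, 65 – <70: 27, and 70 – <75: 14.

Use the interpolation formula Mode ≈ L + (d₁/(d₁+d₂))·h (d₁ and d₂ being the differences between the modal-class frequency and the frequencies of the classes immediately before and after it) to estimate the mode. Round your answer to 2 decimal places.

Modal class: 55 – <60 (highest frequency 34).
d₁ = 34 − 33 = 1, d₂ = 34 − 25 = 9
Mode ≈ 55 + (1/(1+9)) × 5 = 55 + 0.5000 = 55.5000

55.50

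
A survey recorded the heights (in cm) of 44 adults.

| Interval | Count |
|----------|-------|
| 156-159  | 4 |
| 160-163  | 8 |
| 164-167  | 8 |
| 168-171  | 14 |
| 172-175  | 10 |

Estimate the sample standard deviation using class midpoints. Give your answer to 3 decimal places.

Midpoints: 157.5, 161.5, 165.5, 169.5, 173.5
n = 44, Σfm = 7354, mean = 167.1364
Σfm² = 1230251
Σf(m − x̄)² = Σfm² − (Σfm)²/n = 1230251 − 7354²/44 = 1130.1818
Sample variance = 1130.1818 / 43 = 26.2833
Standard deviation = √26.2833 = 5.1267

5.127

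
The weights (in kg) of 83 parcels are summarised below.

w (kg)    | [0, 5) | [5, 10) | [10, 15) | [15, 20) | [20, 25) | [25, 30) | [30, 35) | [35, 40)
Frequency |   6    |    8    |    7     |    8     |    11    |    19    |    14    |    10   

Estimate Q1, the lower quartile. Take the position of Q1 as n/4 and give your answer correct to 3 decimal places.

Cumulative frequencies: 6, 14, 21, 29, 40, 59, 73, 83
n = 83; position = n/4 = 20.75.
This falls in the class [10, 15): L = 10, F = 14, f = 7, h = 5.
Lower quartile ≈ 10 + ((20.75 − 14) / 7) × 5 = 14.8214

14.821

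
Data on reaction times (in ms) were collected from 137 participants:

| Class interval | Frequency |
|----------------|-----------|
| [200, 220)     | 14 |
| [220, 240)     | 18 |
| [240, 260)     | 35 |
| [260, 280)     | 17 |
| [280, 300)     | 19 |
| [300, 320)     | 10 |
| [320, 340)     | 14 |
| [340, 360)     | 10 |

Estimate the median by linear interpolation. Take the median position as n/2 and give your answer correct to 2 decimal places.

Cumulative frequencies: 14, 32, 67, 84, 103, 113, 127, 137
n = 137; position = n/2 = 68.5.
This falls in the class [260, 280): L = 260, F = 67, f = 17, h = 20.
Median ≈ 260 + ((68.5 − 67) / 17) × 20 = 261.7647

261.76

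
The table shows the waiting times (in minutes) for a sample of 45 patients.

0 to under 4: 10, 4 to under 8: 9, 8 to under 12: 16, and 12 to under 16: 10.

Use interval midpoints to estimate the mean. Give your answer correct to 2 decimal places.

8.31

Midpoints: 2, 6, 10, 14
Σfm = 10×2 + 9×6 + 16×10 + 10×14 = 374
n = Σf = 45
Mean = 374 / 45 = 8.3111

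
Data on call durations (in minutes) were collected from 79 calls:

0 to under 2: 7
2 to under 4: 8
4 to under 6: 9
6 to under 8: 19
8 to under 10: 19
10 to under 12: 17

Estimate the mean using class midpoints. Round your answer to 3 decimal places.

Midpoints: 1, 3, 5, 7, 9, 11
Σfm = 7×1 + 8×3 + 9×5 + 19×7 + 19×9 + 17×11 = 567
n = Σf = 79
Mean = 567 / 79 = 7.1772

7.177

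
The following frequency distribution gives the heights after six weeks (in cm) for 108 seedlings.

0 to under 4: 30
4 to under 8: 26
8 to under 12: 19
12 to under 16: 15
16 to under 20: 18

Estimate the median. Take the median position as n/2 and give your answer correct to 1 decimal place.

7.7

Cumulative frequencies: 30, 56, 75, 90, 108
n = 108; position = n/2 = 54.
This falls in the class 4 to under 8: L = 4, F = 30, f = 26, h = 4.
Median ≈ 4 + ((54 − 30) / 26) × 4 = 7.6923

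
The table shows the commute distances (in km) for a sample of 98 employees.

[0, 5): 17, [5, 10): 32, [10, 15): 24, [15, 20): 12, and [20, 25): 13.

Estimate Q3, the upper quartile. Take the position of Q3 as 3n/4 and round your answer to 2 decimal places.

15.21

Cumulative frequencies: 17, 49, 73, 85, 98
n = 98; position = 3n/4 = 73.5.
This falls in the class [15, 20): L = 15, F = 73, f = 12, h = 5.
Upper quartile ≈ 15 + ((73.5 − 73) / 12) × 5 = 15.2083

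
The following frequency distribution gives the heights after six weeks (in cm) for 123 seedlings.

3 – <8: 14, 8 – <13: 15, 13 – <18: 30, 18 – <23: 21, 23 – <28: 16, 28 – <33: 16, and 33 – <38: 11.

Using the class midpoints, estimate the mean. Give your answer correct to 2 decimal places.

Midpoints: 5.5, 10.5, 15.5, 20.5, 25.5, 30.5, 35.5
Σfm = 14×5.5 + 15×10.5 + 30×15.5 + 21×20.5 + 16×25.5 + 16×30.5 + 11×35.5 = 2416.5
n = Σf = 123
Mean = 2416.5 / 123 = 19.6463

19.65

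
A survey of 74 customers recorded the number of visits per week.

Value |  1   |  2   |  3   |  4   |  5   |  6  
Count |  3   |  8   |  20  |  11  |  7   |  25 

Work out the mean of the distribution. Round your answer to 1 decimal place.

4.2

Values: 1, 2, 3, 4, 5, 6
Σfx = 3×1 + 8×2 + 20×3 + 11×4 + 7×5 + 25×6 = 308
n = Σf = 74
Mean = 308 / 74 = 4.1622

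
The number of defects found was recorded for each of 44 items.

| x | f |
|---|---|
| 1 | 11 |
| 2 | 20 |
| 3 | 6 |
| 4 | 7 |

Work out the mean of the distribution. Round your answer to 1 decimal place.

Values: 1, 2, 3, 4
Σfx = 11×1 + 20×2 + 6×3 + 7×4 = 97
n = Σf = 44
Mean = 97 / 44 = 2.2045

2.2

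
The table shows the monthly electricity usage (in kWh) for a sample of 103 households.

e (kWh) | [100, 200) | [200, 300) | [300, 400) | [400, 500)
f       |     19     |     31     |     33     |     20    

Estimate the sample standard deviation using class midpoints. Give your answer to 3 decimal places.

Midpoints: 150, 250, 350, 450
n = 103, Σfm = 31150, mean = 302.4272
Σfm² = 10457500
Σf(m − x̄)² = Σfm² − (Σfm)²/n = 10457500 − 31150²/103 = 1036893.2039
Sample variance = 1036893.2039 / 102 = 10165.6196
Standard deviation = √10165.6196 = 100.8247

100.825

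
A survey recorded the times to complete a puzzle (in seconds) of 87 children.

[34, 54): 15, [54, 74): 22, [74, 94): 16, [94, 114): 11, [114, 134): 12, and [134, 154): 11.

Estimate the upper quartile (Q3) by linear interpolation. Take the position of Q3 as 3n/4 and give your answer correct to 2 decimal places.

116.08

Cumulative frequencies: 15, 37, 53, 64, 76, 87
n = 87; position = 3n/4 = 65.25.
This falls in the class [114, 134): L = 114, F = 64, f = 12, h = 20.
Upper quartile ≈ 114 + ((65.25 − 64) / 12) × 20 = 116.0833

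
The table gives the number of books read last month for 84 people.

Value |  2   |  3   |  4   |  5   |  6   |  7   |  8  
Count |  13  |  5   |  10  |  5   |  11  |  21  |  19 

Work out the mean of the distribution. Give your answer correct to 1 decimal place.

5.6

Values: 2, 3, 4, 5, 6, 7, 8
Σfx = 13×2 + 5×3 + 10×4 + 5×5 + 11×6 + 21×7 + 19×8 = 471
n = Σf = 84
Mean = 471 / 84 = 5.6071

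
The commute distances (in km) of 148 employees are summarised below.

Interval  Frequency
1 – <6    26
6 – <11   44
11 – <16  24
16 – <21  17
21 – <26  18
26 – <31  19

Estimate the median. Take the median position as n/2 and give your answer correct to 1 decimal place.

11.8

Cumulative frequencies: 26, 70, 94, 111, 129, 148
n = 148; position = n/2 = 74.
This falls in the class 11 – <16: L = 11, F = 70, f = 24, h = 5.
Median ≈ 11 + ((74 − 70) / 24) × 5 = 11.8333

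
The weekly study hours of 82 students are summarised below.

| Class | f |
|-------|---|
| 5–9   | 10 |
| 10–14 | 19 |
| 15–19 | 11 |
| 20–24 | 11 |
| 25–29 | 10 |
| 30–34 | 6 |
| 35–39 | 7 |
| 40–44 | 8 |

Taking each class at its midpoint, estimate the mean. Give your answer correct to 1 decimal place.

Midpoints: 7, 12, 17, 22, 27, 32, 37, 42
Σfm = 10×7 + 19×12 + 11×17 + 11×22 + 10×27 + 6×32 + 7×37 + 8×42 = 1784
n = Σf = 82
Mean = 1784 / 82 = 21.7561

21.8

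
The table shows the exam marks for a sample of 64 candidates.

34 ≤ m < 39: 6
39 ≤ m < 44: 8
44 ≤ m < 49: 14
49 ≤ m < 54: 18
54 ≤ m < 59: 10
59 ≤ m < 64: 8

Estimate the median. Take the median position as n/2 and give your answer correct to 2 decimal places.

Cumulative frequencies: 6, 14, 28, 46, 56, 64
n = 64; position = n/2 = 32.
This falls in the class 49 ≤ m < 54: L = 49, F = 28, f = 18, h = 5.
Median ≈ 49 + ((32 − 28) / 18) × 5 = 50.1111

50.11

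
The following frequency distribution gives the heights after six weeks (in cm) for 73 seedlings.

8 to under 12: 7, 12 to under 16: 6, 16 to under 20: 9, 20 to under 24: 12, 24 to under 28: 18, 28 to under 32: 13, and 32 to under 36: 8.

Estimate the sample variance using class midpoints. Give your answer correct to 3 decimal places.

50.831

Midpoints: 10, 14, 18, 22, 26, 30, 34
n = 73, Σfm = 1710, mean = 23.4247
Σfm² = 43716
Σf(m − x̄)² = Σfm² − (Σfm)²/n = 43716 − 1710²/73 = 3659.8356
Sample variance = 3659.8356 / 72 = 50.8311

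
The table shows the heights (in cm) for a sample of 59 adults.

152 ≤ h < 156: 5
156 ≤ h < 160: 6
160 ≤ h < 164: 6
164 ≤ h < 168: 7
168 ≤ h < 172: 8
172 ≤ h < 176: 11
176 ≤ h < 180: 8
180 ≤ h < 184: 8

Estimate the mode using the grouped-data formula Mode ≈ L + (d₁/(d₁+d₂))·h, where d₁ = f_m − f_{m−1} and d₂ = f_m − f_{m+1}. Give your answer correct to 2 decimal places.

Modal class: 172 ≤ h < 176 (highest frequency 11).
d₁ = 11 − 8 = 3, d₂ = 11 − 8 = 3
Mode ≈ 172 + (3/(3+3)) × 4 = 172 + 2.0000 = 174.0000

174.00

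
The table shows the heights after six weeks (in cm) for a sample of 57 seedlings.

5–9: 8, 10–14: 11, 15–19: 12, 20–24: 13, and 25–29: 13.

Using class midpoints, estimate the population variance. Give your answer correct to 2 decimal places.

46.26

Midpoints: 7, 12, 17, 22, 27
n = 57, Σfm = 1029, mean = 18.0526
Σfm² = 21213
Σf(m − x̄)² = Σfm² − (Σfm)²/n = 21213 − 1029²/57 = 2636.8421
Population variance = 2636.8421 / 57 = 46.2604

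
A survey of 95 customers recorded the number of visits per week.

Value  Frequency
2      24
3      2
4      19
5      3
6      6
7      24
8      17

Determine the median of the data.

5

Cumulative frequencies: 24, 26, 45, 48, 54, 78, 95
n = 95, so the median is the value in position (n+1)/2 = 48.
Position 48 falls at value 5.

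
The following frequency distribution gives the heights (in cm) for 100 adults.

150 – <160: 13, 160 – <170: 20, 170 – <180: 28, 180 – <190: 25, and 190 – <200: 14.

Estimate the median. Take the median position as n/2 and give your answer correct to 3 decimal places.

176.071

Cumulative frequencies: 13, 33, 61, 86, 100
n = 100; position = n/2 = 50.
This falls in the class 170 – <180: L = 170, F = 33, f = 28, h = 10.
Median ≈ 170 + ((50 − 33) / 28) × 10 = 176.0714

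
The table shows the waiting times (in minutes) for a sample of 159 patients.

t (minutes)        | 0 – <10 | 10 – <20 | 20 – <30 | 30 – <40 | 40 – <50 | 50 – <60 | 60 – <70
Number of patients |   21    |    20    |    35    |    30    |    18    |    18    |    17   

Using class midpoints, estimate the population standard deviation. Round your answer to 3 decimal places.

18.431

Midpoints: 5, 15, 25, 35, 45, 55, 65
n = 159, Σfm = 5235, mean = 32.9245
Σfm² = 226375
Σf(m − x̄)² = Σfm² − (Σfm)²/n = 226375 − 5235²/159 = 54015.0943
Population variance = 54015.0943 / 159 = 339.7176
Standard deviation = √339.7176 = 18.4314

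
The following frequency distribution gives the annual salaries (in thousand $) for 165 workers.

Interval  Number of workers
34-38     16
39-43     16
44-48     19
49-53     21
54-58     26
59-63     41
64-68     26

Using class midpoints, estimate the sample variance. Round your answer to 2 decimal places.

Midpoints: 36, 41, 46, 51, 56, 61, 66
n = 165, Σfm = 8850, mean = 53.6364
Σfm² = 489810
Σf(m − x̄)² = Σfm² − (Σfm)²/n = 489810 − 8850²/165 = 15128.1818
Sample variance = 15128.1818 / 164 = 92.2450

92.25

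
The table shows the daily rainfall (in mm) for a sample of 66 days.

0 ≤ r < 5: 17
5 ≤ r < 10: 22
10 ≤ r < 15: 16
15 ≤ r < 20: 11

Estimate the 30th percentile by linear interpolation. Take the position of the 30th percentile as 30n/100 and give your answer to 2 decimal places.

Cumulative frequencies: 17, 39, 55, 66
n = 66; position = 30n/100 = 19.8.
This falls in the class 5 ≤ r < 10: L = 5, F = 17, f = 22, h = 5.
30th percentile ≈ 5 + ((19.8 − 17) / 22) × 5 = 5.6364

5.64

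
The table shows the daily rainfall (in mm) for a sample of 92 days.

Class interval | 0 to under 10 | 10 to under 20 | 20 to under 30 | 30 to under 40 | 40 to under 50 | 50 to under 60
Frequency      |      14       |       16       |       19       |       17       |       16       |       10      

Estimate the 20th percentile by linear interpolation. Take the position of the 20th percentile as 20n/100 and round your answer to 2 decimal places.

12.75

Cumulative frequencies: 14, 30, 49, 66, 82, 92
n = 92; position = 20n/100 = 18.4.
This falls in the class 10 to under 20: L = 10, F = 14, f = 16, h = 10.
20th percentile ≈ 10 + ((18.4 − 14) / 16) × 10 = 12.7500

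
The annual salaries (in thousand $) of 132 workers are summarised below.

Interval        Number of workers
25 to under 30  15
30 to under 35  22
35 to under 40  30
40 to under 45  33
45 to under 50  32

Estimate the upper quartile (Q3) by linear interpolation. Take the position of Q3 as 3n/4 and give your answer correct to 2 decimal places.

Cumulative frequencies: 15, 37, 67, 100, 132
n = 132; position = 3n/4 = 99.
This falls in the class 40 to under 45: L = 40, F = 67, f = 33, h = 5.
Upper quartile ≈ 40 + ((99 − 67) / 33) × 5 = 44.8485

44.85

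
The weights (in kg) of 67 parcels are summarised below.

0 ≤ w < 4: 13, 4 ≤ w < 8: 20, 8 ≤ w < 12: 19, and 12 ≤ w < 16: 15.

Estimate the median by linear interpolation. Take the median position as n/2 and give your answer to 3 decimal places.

8.105

Cumulative frequencies: 13, 33, 52, 67
n = 67; position = n/2 = 33.5.
This falls in the class 8 ≤ w < 12: L = 8, F = 33, f = 19, h = 4.
Median ≈ 8 + ((33.5 − 33) / 19) × 4 = 8.1053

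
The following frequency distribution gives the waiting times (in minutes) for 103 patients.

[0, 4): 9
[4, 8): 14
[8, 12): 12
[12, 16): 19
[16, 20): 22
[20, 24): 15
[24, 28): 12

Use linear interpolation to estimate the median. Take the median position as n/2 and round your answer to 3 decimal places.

15.474

Cumulative frequencies: 9, 23, 35, 54, 76, 91, 103
n = 103; position = n/2 = 51.5.
This falls in the class [12, 16): L = 12, F = 35, f = 19, h = 4.
Median ≈ 12 + ((51.5 − 35) / 19) × 4 = 15.4737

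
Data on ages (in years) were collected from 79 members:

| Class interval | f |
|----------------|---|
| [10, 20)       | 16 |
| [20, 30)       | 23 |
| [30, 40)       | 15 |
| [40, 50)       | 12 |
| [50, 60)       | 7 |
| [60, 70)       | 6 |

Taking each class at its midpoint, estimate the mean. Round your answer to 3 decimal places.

33.608

Midpoints: 15, 25, 35, 45, 55, 65
Σfm = 16×15 + 23×25 + 15×35 + 12×45 + 7×55 + 6×65 = 2655
n = Σf = 79
Mean = 2655 / 79 = 33.6076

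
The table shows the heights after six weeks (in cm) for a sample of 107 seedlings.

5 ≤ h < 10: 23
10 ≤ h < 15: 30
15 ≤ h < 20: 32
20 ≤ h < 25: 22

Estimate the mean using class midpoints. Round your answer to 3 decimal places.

Midpoints: 7.5, 12.5, 17.5, 22.5
Σfm = 23×7.5 + 30×12.5 + 32×17.5 + 22×22.5 = 1602.5
n = Σf = 107
Mean = 1602.5 / 107 = 14.9766

14.977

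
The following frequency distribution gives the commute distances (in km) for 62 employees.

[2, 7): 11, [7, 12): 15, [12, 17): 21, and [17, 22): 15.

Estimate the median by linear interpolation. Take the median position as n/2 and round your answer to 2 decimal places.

Cumulative frequencies: 11, 26, 47, 62
n = 62; position = n/2 = 31.
This falls in the class [12, 17): L = 12, F = 26, f = 21, h = 5.
Median ≈ 12 + ((31 − 26) / 21) × 5 = 13.1905

13.19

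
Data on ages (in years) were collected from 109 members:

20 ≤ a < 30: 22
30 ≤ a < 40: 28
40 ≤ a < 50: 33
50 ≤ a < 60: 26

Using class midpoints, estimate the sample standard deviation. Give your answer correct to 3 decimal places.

Midpoints: 25, 35, 45, 55
n = 109, Σfm = 4445, mean = 40.7798
Σfm² = 193525
Σf(m − x̄)² = Σfm² − (Σfm)²/n = 193525 − 4445²/109 = 12258.7156
Sample variance = 12258.7156 / 108 = 113.5066
Standard deviation = √113.5066 = 10.6539

10.654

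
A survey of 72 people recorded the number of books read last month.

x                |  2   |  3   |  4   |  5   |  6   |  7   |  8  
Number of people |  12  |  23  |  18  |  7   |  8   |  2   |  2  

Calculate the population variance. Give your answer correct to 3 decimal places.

Values: 2, 3, 4, 5, 6, 7, 8
n = 72, Σfx = 278, mean = 3.8611
Σfx² = 1232
Σf(x − x̄)² = Σfx² − (Σfx)²/n = 1232 − 278²/72 = 158.6111
Population variance = 158.6111 / 72 = 2.2029

2.203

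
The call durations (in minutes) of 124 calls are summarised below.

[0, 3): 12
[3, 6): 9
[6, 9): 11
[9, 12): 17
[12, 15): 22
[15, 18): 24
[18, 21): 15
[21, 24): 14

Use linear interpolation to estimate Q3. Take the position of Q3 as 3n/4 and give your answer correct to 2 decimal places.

Cumulative frequencies: 12, 21, 32, 49, 71, 95, 110, 124
n = 124; position = 3n/4 = 93.
This falls in the class [15, 18): L = 15, F = 71, f = 24, h = 3.
Upper quartile ≈ 15 + ((93 − 71) / 24) × 3 = 17.7500

17.75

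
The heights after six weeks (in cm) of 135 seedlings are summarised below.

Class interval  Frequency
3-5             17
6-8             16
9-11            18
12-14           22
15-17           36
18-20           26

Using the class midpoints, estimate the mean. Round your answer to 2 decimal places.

Midpoints: 4, 7, 10, 13, 16, 19
Σfm = 17×4 + 16×7 + 18×10 + 22×13 + 36×16 + 26×19 = 1716
n = Σf = 135
Mean = 1716 / 135 = 12.7111

12.71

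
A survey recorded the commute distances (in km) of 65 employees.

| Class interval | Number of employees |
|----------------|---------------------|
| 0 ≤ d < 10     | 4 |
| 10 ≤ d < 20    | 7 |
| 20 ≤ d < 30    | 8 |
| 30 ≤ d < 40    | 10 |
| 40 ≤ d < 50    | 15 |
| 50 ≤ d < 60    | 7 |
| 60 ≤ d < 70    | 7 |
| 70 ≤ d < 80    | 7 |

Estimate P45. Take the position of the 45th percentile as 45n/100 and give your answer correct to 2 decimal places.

Cumulative frequencies: 4, 11, 19, 29, 44, 51, 58, 65
n = 65; position = 45n/100 = 29.25.
This falls in the class 40 ≤ d < 50: L = 40, F = 29, f = 15, h = 10.
45th percentile ≈ 40 + ((29.25 − 29) / 15) × 10 = 40.1667

40.17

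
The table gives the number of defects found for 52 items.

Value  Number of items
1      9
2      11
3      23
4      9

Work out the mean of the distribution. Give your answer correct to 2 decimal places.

Values: 1, 2, 3, 4
Σfx = 9×1 + 11×2 + 23×3 + 9×4 = 136
n = Σf = 52
Mean = 136 / 52 = 2.6154

2.62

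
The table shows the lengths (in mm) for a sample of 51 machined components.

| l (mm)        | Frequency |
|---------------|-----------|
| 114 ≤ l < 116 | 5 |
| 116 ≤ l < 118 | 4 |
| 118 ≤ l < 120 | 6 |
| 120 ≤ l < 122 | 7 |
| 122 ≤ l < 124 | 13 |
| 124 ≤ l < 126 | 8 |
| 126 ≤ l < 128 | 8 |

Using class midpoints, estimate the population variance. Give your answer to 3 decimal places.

13.546

Midpoints: 115, 117, 119, 121, 123, 125, 127
n = 51, Σfm = 6219, mean = 121.9412
Σfm² = 759043
Σf(m − x̄)² = Σfm² − (Σfm)²/n = 759043 − 6219²/51 = 690.8235
Population variance = 690.8235 / 51 = 13.5456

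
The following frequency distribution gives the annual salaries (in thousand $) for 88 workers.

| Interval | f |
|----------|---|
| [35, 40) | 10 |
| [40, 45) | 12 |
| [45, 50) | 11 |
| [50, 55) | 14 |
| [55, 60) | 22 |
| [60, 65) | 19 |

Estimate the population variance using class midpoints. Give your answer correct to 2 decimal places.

Midpoints: 37.5, 42.5, 47.5, 52.5, 57.5, 62.5
n = 88, Σfm = 4595, mean = 52.2159
Σfm² = 246100
Σf(m − x̄)² = Σfm² − (Σfm)²/n = 246100 − 4595²/88 = 6167.8977
Population variance = 6167.8977 / 88 = 70.0897

70.09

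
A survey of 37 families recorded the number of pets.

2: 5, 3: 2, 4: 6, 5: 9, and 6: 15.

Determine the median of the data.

5

Cumulative frequencies: 5, 7, 13, 22, 37
n = 37, so the median is the value in position (n+1)/2 = 19.
Position 19 falls at value 5.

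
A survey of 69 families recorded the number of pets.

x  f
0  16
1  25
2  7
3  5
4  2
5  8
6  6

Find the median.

Cumulative frequencies: 16, 41, 48, 53, 55, 63, 69
n = 69, so the median is the value in position (n+1)/2 = 35.
Position 35 falls at value 1.

1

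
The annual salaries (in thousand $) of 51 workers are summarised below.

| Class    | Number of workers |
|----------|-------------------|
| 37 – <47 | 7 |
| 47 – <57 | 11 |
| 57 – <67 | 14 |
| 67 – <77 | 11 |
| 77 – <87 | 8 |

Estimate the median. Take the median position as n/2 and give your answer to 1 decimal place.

62.4

Cumulative frequencies: 7, 18, 32, 43, 51
n = 51; position = n/2 = 25.5.
This falls in the class 57 – <67: L = 57, F = 18, f = 14, h = 10.
Median ≈ 57 + ((25.5 − 18) / 14) × 10 = 62.3571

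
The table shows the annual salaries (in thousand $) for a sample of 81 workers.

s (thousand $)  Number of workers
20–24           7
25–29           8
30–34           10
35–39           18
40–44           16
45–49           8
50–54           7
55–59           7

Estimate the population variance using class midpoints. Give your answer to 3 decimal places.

Midpoints: 22, 27, 32, 37, 42, 47, 52, 57
n = 81, Σfm = 3167, mean = 39.0988
Σfm² = 131669
Σf(m − x̄)² = Σfm² − (Σfm)²/n = 131669 − 3167²/81 = 7843.2099
Population variance = 7843.2099 / 81 = 96.8298

96.830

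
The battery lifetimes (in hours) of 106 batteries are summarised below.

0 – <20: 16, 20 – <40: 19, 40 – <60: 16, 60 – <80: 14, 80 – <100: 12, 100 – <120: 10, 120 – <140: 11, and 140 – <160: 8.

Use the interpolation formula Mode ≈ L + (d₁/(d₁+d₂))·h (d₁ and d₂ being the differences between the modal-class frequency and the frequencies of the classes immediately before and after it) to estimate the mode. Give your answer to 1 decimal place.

Modal class: 20 – <40 (highest frequency 19).
d₁ = 19 − 16 = 3, d₂ = 19 − 16 = 3
Mode ≈ 20 + (3/(3+3)) × 20 = 20 + 10.0000 = 30.0000

30.0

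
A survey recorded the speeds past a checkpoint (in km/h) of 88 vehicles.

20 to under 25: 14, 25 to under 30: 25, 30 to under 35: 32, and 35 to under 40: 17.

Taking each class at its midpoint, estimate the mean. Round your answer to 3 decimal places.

30.455

Midpoints: 22.5, 27.5, 32.5, 37.5
Σfm = 14×22.5 + 25×27.5 + 32×32.5 + 17×37.5 = 2680
n = Σf = 88
Mean = 2680 / 88 = 30.4545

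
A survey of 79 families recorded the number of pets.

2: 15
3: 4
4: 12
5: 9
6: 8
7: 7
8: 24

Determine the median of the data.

5

Cumulative frequencies: 15, 19, 31, 40, 48, 55, 79
n = 79, so the median is the value in position (n+1)/2 = 40.
Position 40 falls at value 5.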